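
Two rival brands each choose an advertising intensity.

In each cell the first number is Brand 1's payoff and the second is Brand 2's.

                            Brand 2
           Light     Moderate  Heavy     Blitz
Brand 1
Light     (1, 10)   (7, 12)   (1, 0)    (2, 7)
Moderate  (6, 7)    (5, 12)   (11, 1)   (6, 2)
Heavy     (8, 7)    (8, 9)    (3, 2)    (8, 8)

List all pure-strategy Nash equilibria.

Check each profile: it is a Nash equilibrium iff no player can strictly gain by switching unilaterally.
(Light, Light): Brand 1 can switch to Moderate (1 → 6). Not NE.
(Light, Moderate): Brand 1 can switch to Heavy (7 → 8). Not NE.
(Light, Heavy): Brand 1 can switch to Moderate (1 → 11). Not NE.
(Light, Blitz): Brand 1 can switch to Moderate (2 → 6). Not NE.
(Moderate, Light): Brand 1 can switch to Heavy (6 → 8). Not NE.
(Moderate, Moderate): Brand 1 can switch to Light (5 → 7). Not NE.
(Moderate, Heavy): Brand 2 can switch to Light (1 → 7). Not NE.
(Moderate, Blitz): Brand 1 can switch to Heavy (6 → 8). Not NE.
(Heavy, Light): Brand 2 can switch to Moderate (7 → 9). Not NE.
(Heavy, Moderate): Brand 1 gets 8, best alternative 7; Brand 2 gets 9, best alternative 8. No profitable deviation — NE.
(Heavy, Heavy): Brand 1 can switch to Moderate (3 → 11). Not NE.
(The remaining 1 profile has a profitable deviation by the same check.)

The unique pure-strategy Nash equilibrium is (Heavy, Moderate).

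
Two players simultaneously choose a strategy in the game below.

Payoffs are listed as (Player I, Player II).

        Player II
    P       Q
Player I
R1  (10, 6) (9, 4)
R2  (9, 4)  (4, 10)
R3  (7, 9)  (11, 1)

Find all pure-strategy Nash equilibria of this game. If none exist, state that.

Pure NE: (R1, P)

Player I against P: payoffs 10, 9, 7 → best response R1.
Player I against Q: payoffs 9, 4, 11 → best response R3.
Player II against R1: payoffs 6, 4 → best response P.
Player II against R2: payoffs 4, 10 → best response Q.
Player II against R3: payoffs 9, 1 → best response P.
Mutual best responses: (R1, P).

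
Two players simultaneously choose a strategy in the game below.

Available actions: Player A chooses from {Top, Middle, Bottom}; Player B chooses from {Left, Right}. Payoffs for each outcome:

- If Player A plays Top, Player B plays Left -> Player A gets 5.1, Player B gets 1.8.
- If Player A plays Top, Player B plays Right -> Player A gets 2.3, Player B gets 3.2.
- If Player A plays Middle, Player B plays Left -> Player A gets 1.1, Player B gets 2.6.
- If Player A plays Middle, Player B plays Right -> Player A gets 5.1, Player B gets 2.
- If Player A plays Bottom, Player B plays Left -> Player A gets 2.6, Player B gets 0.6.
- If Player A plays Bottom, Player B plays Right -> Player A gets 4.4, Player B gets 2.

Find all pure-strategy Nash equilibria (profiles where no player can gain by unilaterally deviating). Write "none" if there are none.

none

Player A against Left: payoffs 5.1, 1.1, 2.6 → best response Top.
Player A against Right: payoffs 2.3, 5.1, 4.4 → best response Middle.
Player B against Top: payoffs 1.8, 3.2 → best response Right.
Player B against Middle: payoffs 2.6, 2 → best response Left.
Player B against Bottom: payoffs 0.6, 2 → best response Right.
No profile is a mutual best response for all players.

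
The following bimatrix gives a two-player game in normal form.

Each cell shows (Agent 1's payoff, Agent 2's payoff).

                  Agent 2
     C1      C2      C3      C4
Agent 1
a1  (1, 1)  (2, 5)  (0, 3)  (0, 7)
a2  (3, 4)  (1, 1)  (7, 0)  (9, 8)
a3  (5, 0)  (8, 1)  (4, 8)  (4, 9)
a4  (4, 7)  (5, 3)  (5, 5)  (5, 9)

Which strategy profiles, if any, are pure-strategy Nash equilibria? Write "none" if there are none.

For each strategy profile, look for a profitable unilateral deviation.
(a1, C1): Agent 1 can switch to a2 (1 → 3). Not NE.
(a1, C2): Agent 1 can switch to a3 (2 → 8). Not NE.
(a1, C3): Agent 1 can switch to a2 (0 → 7). Not NE.
(a1, C4): Agent 1 can switch to a2 (0 → 9). Not NE.
(a2, C1): Agent 1 can switch to a3 (3 → 5). Not NE.
(a2, C2): Agent 1 can switch to a1 (1 → 2). Not NE.
(a2, C3): Agent 2 can switch to C1 (0 → 4). Not NE.
(a2, C4): Agent 1 gets 9, best alternative 5; Agent 2 gets 8, best alternative 4. No profitable deviation — NE.
(a3, C1): Agent 2 can switch to C2 (0 → 1). Not NE.
(a3, C2): Agent 2 can switch to C3 (1 → 8). Not NE.
(a3, C3): Agent 1 can switch to a2 (4 → 7). Not NE.
(The remaining 5 profiles each have a profitable deviation by the same check.)

(a2, C4)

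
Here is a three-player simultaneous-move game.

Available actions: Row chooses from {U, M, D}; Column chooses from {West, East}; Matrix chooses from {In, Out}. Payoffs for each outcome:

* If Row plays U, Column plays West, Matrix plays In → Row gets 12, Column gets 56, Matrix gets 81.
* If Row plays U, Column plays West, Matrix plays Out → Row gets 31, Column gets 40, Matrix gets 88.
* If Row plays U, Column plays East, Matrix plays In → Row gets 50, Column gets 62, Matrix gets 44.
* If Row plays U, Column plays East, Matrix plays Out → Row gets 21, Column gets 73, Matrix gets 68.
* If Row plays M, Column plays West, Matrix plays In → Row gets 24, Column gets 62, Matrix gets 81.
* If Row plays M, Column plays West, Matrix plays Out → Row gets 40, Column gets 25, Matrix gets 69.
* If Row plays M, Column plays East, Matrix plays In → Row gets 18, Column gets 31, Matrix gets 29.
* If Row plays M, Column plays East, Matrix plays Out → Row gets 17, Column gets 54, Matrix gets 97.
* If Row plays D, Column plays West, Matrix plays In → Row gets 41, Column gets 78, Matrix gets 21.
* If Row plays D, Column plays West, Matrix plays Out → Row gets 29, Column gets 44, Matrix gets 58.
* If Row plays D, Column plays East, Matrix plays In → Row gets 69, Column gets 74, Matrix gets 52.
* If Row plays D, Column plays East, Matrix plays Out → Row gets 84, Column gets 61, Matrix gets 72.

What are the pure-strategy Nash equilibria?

Mark each player's best response to every combination of opponents' strategies; a profile where every player is best-responding is a pure Nash equilibrium.
Row against (West, In): payoffs 12, 24, 41 → best response D.
Row against (West, Out): payoffs 31, 40, 29 → best response M.
Row against (East, In): payoffs 50, 18, 69 → best response D.
Row against (East, Out): payoffs 21, 17, 84 → best response D.
Column against (U, In): payoffs 56, 62 → best response East.
Column against (U, Out): payoffs 40, 73 → best response East.
Column against (M, In): payoffs 62, 31 → best response West.
Column against (M, Out): payoffs 25, 54 → best response East.
Column against (D, In): payoffs 78, 74 → best response West.
Column against (D, Out): payoffs 44, 61 → best response East.
Matrix against (U, West): payoffs 81, 88 → best response Out.
Matrix against (U, East): payoffs 44, 68 → best response Out.
Matrix against (M, West): payoffs 81, 69 → best response In.
Matrix against (M, East): payoffs 29, 97 → best response Out.
Matrix against (D, West): payoffs 21, 58 → best response Out.
Matrix against (D, East): payoffs 52, 72 → best response Out.
Mutual best responses: (D, East, Out).

Pure NE: (D, East, Out)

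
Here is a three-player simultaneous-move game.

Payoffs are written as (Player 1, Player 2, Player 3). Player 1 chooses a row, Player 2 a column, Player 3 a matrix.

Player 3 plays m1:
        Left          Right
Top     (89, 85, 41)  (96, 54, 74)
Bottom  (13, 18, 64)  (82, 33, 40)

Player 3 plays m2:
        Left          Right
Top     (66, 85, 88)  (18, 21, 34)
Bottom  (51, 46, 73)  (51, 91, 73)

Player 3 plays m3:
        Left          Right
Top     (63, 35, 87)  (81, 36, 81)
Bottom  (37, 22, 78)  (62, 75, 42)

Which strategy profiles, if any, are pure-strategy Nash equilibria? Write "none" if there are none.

Player 1 against (Left, m1): payoffs 89, 13 → best response Top.
Player 1 against (Left, m2): payoffs 66, 51 → best response Top.
Player 1 against (Left, m3): payoffs 63, 37 → best response Top.
Player 1 against (Right, m1): payoffs 96, 82 → best response Top.
Player 1 against (Right, m2): payoffs 18, 51 → best response Bottom.
Player 1 against (Right, m3): payoffs 81, 62 → best response Top.
Player 2 against (Top, m1): payoffs 85, 54 → best response Left.
Player 2 against (Top, m2): payoffs 85, 21 → best response Left.
Player 2 against (Top, m3): payoffs 35, 36 → best response Right.
Player 2 against (Bottom, m1): payoffs 18, 33 → best response Right.
Player 2 against (Bottom, m2): payoffs 46, 91 → best response Right.
Player 2 against (Bottom, m3): payoffs 22, 75 → best response Right.
Player 3 against (Top, Left): payoffs 41, 88, 87 → best response m2.
Player 3 against (Top, Right): payoffs 74, 34, 81 → best response m3.
Player 3 against (Bottom, Left): payoffs 64, 73, 78 → best response m3.
Player 3 against (Bottom, Right): payoffs 40, 73, 42 → best response m2.
Mutual best responses: (Top, Left, m2); (Top, Right, m3); (Bottom, Right, m2).

The pure Nash equilibria are (Top, Left, m2), (Top, Right, m3), (Bottom, Right, m2).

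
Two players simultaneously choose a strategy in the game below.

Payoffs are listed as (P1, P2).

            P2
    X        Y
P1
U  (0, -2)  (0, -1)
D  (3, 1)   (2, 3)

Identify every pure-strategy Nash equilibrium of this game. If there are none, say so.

Check each profile: it is a Nash equilibrium iff no player can strictly gain by switching unilaterally.
(U, X): P1 can switch to D (0 → 3). Not NE.
(U, Y): P1 can switch to D (0 → 2). Not NE.
(D, X): P2 can switch to Y (1 → 3). Not NE.
(D, Y): P1 gets 2, best alternative 0; P2 gets 3, best alternative 1. No profitable deviation — NE.

(D, Y)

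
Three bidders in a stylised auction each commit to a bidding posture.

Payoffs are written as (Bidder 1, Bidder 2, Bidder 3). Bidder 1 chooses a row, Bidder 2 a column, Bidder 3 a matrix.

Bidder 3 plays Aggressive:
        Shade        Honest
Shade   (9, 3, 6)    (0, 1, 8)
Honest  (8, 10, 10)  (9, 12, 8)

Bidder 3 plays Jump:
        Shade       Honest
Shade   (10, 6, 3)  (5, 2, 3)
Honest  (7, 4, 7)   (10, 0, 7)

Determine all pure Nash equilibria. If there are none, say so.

(Shade, Shade, Aggressive): Bidder 1 gets 9, best alternative 8; Bidder 2 gets 3, best alternative 1; Bidder 3 gets 6, best alternative 3. No profitable deviation — NE.
(Shade, Shade, Jump): Bidder 3 can switch to Aggressive (3 → 6). Not NE.
(Shade, Honest, Aggressive): Bidder 1 can switch to Honest (0 → 9). Not NE.
(Shade, Honest, Jump): Bidder 1 can switch to Honest (5 → 10). Not NE.
(Honest, Shade, Aggressive): Bidder 1 can switch to Shade (8 → 9). Not NE.
(Honest, Shade, Jump): Bidder 1 can switch to Shade (7 → 10). Not NE.
(Honest, Honest, Aggressive): Bidder 1 gets 9, best alternative 0; Bidder 2 gets 12, best alternative 10; Bidder 3 gets 8, best alternative 7. No profitable deviation — NE.
(Honest, Honest, Jump): Bidder 2 can switch to Shade (0 → 4). Not NE.

The pure Nash equilibria are (Shade, Shade, Aggressive), (Honest, Honest, Aggressive).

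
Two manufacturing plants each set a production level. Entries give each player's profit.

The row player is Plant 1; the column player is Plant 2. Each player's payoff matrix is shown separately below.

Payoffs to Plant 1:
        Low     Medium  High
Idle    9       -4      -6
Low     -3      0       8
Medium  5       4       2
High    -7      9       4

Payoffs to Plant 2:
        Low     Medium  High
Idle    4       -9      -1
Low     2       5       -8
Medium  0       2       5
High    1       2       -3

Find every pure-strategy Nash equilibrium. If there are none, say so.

The pure Nash equilibria are (Idle, Low); (High, Medium).

For each strategy profile, look for a profitable unilateral deviation.
(Idle, Low): Plant 1 gets 9, best alternative 5; Plant 2 gets 4, best alternative -1. No profitable deviation — NE.
(Idle, Medium): Plant 1 can switch to Low (-4 → 0). Not NE.
(Idle, High): Plant 1 can switch to Low (-6 → 8). Not NE.
(Low, Low): Plant 1 can switch to Idle (-3 → 9). Not NE.
(Low, Medium): Plant 1 can switch to Medium (0 → 4). Not NE.
(Low, High): Plant 2 can switch to Low (-8 → 2). Not NE.
(Medium, Low): Plant 1 can switch to Idle (5 → 9). Not NE.
(Medium, Medium): Plant 1 can switch to High (4 → 9). Not NE.
(Medium, High): Plant 1 can switch to Low (2 → 8). Not NE.
(High, Low): Plant 1 can switch to Idle (-7 → 9). Not NE.
(High, Medium): Plant 1 gets 9, best alternative 4; Plant 2 gets 2, best alternative 1. No profitable deviation — NE.
(High, High): Plant 1 can switch to Low (4 → 8). Not NE.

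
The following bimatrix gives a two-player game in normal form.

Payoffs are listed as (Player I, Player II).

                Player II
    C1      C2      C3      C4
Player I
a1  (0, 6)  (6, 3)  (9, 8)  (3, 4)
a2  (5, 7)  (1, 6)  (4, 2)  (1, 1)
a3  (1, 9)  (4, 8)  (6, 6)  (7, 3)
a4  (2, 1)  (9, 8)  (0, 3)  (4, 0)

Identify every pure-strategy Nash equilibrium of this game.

(a1, C3); (a2, C1); (a4, C2)

Player I against C1: payoffs 0, 5, 1, 2 → best response a2.
Player I against C2: payoffs 6, 1, 4, 9 → best response a4.
Player I against C3: payoffs 9, 4, 6, 0 → best response a1.
Player I against C4: payoffs 3, 1, 7, 4 → best response a3.
Player II against a1: payoffs 6, 3, 8, 4 → best response C3.
Player II against a2: payoffs 7, 6, 2, 1 → best response C1.
Player II against a3: payoffs 9, 8, 6, 3 → best response C1.
Player II against a4: payoffs 1, 8, 3, 0 → best response C2.
Mutual best responses: (a1, C3); (a2, C1); (a4, C2).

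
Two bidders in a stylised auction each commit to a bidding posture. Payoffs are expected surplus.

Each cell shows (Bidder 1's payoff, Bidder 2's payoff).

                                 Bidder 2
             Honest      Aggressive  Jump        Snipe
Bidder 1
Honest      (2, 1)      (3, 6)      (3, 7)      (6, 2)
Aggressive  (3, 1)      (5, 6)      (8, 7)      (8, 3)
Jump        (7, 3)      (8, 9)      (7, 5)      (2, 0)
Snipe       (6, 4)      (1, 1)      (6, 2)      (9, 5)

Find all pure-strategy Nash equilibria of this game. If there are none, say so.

The pure Nash equilibria are (Aggressive, Jump); (Jump, Aggressive); (Snipe, Snipe).

Bidder 1 against Honest: payoffs 2, 3, 7, 6 → best response Jump.
Bidder 1 against Aggressive: payoffs 3, 5, 8, 1 → best response Jump.
Bidder 1 against Jump: payoffs 3, 8, 7, 6 → best response Aggressive.
Bidder 1 against Snipe: payoffs 6, 8, 2, 9 → best response Snipe.
Bidder 2 against Honest: payoffs 1, 6, 7, 2 → best response Jump.
Bidder 2 against Aggressive: payoffs 1, 6, 7, 3 → best response Jump.
Bidder 2 against Jump: payoffs 3, 9, 5, 0 → best response Aggressive.
Bidder 2 against Snipe: payoffs 4, 1, 2, 5 → best response Snipe.
Mutual best responses: (Aggressive, Jump); (Jump, Aggressive); (Snipe, Snipe).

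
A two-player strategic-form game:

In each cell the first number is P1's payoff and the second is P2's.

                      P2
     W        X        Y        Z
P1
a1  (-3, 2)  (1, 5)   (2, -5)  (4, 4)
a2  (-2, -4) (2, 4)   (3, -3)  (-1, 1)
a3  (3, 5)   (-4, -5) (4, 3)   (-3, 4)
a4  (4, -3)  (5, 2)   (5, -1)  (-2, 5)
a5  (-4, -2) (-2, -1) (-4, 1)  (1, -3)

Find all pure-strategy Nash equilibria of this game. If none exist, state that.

This game has no pure Nash equilibrium.

For each strategy profile, look for a profitable unilateral deviation.
(a1, W): P1 can switch to a2 (-3 → -2). Not NE.
(a1, X): P1 can switch to a2 (1 → 2). Not NE.
(a1, Y): P1 can switch to a2 (2 → 3). Not NE.
(a1, Z): P2 can switch to X (4 → 5). Not NE.
(a2, W): P1 can switch to a3 (-2 → 3). Not NE.
(a2, X): P1 can switch to a4 (2 → 5). Not NE.
(The remaining 14 profiles each have a profitable deviation by the same check.)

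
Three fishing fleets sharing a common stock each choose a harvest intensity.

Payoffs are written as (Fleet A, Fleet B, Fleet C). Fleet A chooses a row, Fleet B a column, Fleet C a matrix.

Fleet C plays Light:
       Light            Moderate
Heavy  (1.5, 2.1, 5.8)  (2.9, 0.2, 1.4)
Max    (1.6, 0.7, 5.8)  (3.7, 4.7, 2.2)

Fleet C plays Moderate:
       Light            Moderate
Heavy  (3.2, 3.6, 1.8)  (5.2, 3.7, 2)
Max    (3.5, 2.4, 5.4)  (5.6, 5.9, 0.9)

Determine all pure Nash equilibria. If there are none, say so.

Pure NE: (Max, Moderate, Light)

(Heavy, Light, Light): Fleet A can switch to Max (1.5 → 1.6). Not NE.
(Heavy, Light, Moderate): Fleet A can switch to Max (3.2 → 3.5). Not NE.
(Heavy, Moderate, Light): Fleet A can switch to Max (2.9 → 3.7). Not NE.
(Heavy, Moderate, Moderate): Fleet A can switch to Max (5.2 → 5.6). Not NE.
(Max, Light, Light): Fleet B can switch to Moderate (0.7 → 4.7). Not NE.
(Max, Light, Moderate): Fleet B can switch to Moderate (2.4 → 5.9). Not NE.
(Max, Moderate, Light): Fleet A gets 3.7, best alternative 2.9; Fleet B gets 4.7, best alternative 0.7; Fleet C gets 2.2, best alternative 0.9. No profitable deviation — NE.
(Max, Moderate, Moderate): Fleet C can switch to Light (0.9 → 2.2). Not NE.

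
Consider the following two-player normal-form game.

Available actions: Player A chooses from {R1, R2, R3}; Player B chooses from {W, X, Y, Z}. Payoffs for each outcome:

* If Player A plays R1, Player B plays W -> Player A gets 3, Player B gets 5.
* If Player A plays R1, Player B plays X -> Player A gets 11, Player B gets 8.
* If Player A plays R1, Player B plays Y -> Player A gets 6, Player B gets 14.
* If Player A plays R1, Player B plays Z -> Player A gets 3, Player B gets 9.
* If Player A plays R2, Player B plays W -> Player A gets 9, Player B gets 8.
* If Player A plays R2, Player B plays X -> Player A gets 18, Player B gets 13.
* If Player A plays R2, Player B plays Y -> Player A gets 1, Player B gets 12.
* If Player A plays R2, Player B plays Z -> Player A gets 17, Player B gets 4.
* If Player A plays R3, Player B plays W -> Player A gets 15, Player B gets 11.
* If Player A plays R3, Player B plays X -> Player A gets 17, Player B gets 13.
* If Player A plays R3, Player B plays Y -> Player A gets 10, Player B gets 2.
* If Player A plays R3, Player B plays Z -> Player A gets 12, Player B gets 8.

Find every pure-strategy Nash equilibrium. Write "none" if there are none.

Player A against W: payoffs 3, 9, 15 → best response R3.
Player A against X: payoffs 11, 18, 17 → best response R2.
Player A against Y: payoffs 6, 1, 10 → best response R3.
Player A against Z: payoffs 3, 17, 12 → best response R2.
Player B against R1: payoffs 5, 8, 14, 9 → best response Y.
Player B against R2: payoffs 8, 13, 12, 4 → best response X.
Player B against R3: payoffs 11, 13, 2, 8 → best response X.
Mutual best responses: (R2, X).

The unique pure-strategy Nash equilibrium is (R2, X).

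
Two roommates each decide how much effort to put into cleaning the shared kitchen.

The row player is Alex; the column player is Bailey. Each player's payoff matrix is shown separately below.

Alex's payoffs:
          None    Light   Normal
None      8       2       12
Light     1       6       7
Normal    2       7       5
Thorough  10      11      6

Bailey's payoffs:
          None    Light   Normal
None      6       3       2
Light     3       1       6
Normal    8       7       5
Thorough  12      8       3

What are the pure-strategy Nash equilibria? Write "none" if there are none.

Pure NE: (Thorough, None)

(None, None): Alex can switch to Thorough (8 → 10). Not NE.
(None, Light): Alex can switch to Light (2 → 6). Not NE.
(None, Normal): Bailey can switch to None (2 → 6). Not NE.
(Light, None): Alex can switch to None (1 → 8). Not NE.
(Light, Light): Alex can switch to Normal (6 → 7). Not NE.
(Light, Normal): Alex can switch to None (7 → 12). Not NE.
(Thorough, None): Alex gets 10, best alternative 8; Bailey gets 12, best alternative 8. No profitable deviation — NE.
(The remaining 5 profiles each have a profitable deviation by the same check.)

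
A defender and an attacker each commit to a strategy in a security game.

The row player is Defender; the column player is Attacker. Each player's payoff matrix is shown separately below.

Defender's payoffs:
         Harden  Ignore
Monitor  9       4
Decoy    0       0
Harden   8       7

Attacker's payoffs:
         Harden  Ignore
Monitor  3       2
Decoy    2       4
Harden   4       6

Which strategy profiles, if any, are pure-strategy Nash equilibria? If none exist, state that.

The pure Nash equilibria are (Monitor, Harden) and (Harden, Ignore).

Defender against Harden: payoffs 9, 0, 8 → best response Monitor.
Defender against Ignore: payoffs 4, 0, 7 → best response Harden.
Attacker against Monitor: payoffs 3, 2 → best response Harden.
Attacker against Decoy: payoffs 2, 4 → best response Ignore.
Attacker against Harden: payoffs 4, 6 → best response Ignore.
Mutual best responses: (Monitor, Harden); (Harden, Ignore).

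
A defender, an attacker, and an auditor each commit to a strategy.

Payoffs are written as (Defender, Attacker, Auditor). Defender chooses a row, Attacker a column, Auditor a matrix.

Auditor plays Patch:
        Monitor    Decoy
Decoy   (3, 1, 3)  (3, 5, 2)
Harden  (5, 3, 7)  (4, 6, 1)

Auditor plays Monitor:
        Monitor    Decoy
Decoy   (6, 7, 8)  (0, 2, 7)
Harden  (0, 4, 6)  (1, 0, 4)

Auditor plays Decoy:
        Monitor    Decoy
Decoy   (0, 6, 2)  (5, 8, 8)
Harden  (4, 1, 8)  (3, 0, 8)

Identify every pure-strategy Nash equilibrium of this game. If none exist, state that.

Defender against (Monitor, Patch): payoffs 3, 5 → best response Harden.
Defender against (Monitor, Monitor): payoffs 6, 0 → best response Decoy.
Defender against (Monitor, Decoy): payoffs 0, 4 → best response Harden.
Defender against (Decoy, Patch): payoffs 3, 4 → best response Harden.
Defender against (Decoy, Monitor): payoffs 0, 1 → best response Harden.
Defender against (Decoy, Decoy): payoffs 5, 3 → best response Decoy.
Attacker against (Decoy, Patch): payoffs 1, 5 → best response Decoy.
Attacker against (Decoy, Monitor): payoffs 7, 2 → best response Monitor.
Attacker against (Decoy, Decoy): payoffs 6, 8 → best response Decoy.
Attacker against (Harden, Patch): payoffs 3, 6 → best response Decoy.
Attacker against (Harden, Monitor): payoffs 4, 0 → best response Monitor.
Attacker against (Harden, Decoy): payoffs 1, 0 → best response Monitor.
Auditor against (Decoy, Monitor): payoffs 3, 8, 2 → best response Monitor.
Auditor against (Decoy, Decoy): payoffs 2, 7, 8 → best response Decoy.
Auditor against (Harden, Monitor): payoffs 7, 6, 8 → best response Decoy.
Auditor against (Harden, Decoy): payoffs 1, 4, 8 → best response Decoy.
Mutual best responses: (Decoy, Monitor, Monitor); (Decoy, Decoy, Decoy); (Harden, Monitor, Decoy).

Pure-strategy Nash equilibria: (Decoy, Monitor, Monitor); (Decoy, Decoy, Decoy); (Harden, Monitor, Decoy)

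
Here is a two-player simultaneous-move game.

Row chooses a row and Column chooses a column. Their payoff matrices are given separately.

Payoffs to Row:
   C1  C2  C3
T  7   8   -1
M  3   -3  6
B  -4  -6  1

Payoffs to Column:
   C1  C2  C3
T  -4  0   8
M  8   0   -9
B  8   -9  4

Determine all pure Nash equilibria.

Row against C1: payoffs 7, 3, -4 → best response T.
Row against C2: payoffs 8, -3, -6 → best response T.
Row against C3: payoffs -1, 6, 1 → best response M.
Column against T: payoffs -4, 0, 8 → best response C3.
Column against M: payoffs 8, 0, -9 → best response C1.
Column against B: payoffs 8, -9, 4 → best response C1.
No profile is a mutual best response for all players.

There is no pure-strategy Nash equilibrium.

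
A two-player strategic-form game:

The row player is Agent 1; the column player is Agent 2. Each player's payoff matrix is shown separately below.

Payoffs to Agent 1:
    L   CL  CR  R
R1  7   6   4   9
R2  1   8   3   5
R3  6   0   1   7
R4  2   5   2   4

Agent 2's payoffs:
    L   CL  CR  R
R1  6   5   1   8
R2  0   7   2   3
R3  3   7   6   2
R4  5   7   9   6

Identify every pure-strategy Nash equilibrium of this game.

(R1, R), (R2, CL)

Agent 1 against L: payoffs 7, 1, 6, 2 → best response R1.
Agent 1 against CL: payoffs 6, 8, 0, 5 → best response R2.
Agent 1 against CR: payoffs 4, 3, 1, 2 → best response R1.
Agent 1 against R: payoffs 9, 5, 7, 4 → best response R1.
Agent 2 against R1: payoffs 6, 5, 1, 8 → best response R.
Agent 2 against R2: payoffs 0, 7, 2, 3 → best response CL.
Agent 2 against R3: payoffs 3, 7, 6, 2 → best response CL.
Agent 2 against R4: payoffs 5, 7, 9, 6 → best response CR.
Mutual best responses: (R1, R); (R2, CL).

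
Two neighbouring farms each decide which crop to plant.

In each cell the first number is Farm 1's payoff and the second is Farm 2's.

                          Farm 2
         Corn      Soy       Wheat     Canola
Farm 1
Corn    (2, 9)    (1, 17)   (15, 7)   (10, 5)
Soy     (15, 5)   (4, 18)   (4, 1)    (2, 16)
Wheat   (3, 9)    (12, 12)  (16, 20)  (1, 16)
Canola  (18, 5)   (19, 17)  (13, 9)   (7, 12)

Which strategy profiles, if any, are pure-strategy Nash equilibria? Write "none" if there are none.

(Corn, Corn): Farm 1 can switch to Soy (2 → 15). Not NE.
(Corn, Soy): Farm 1 can switch to Soy (1 → 4). Not NE.
(Corn, Wheat): Farm 1 can switch to Wheat (15 → 16). Not NE.
(Corn, Canola): Farm 2 can switch to Corn (5 → 9). Not NE.
(Soy, Corn): Farm 1 can switch to Canola (15 → 18). Not NE.
(Soy, Soy): Farm 1 can switch to Wheat (4 → 12). Not NE.
(Soy, Wheat): Farm 1 can switch to Corn (4 → 15). Not NE.
(Soy, Canola): Farm 1 can switch to Corn (2 → 10). Not NE.
(Wheat, Corn): Farm 1 can switch to Soy (3 → 15). Not NE.
(Wheat, Soy): Farm 1 can switch to Canola (12 → 19). Not NE.
(Wheat, Wheat): Farm 1 gets 16, best alternative 15; Farm 2 gets 20, best alternative 16. No profitable deviation — NE.
(Canola, Soy): Farm 1 gets 19, best alternative 12; Farm 2 gets 17, best alternative 12. No profitable deviation — NE.
(The remaining 4 profiles each have a profitable deviation by the same check.)

Pure-strategy Nash equilibria: (Wheat, Wheat); (Canola, Soy)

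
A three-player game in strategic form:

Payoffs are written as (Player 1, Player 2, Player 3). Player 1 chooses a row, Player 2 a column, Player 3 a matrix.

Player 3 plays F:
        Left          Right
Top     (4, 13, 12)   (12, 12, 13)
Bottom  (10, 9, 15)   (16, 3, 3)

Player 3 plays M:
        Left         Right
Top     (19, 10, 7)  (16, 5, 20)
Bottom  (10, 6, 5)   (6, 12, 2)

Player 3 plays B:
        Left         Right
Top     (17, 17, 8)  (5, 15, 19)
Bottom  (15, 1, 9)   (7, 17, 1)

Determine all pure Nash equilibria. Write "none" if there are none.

Pure NE: (Bottom, Left, F)

(Top, Left, F): Player 1 can switch to Bottom (4 → 10). Not NE.
(Top, Left, M): Player 3 can switch to F (7 → 12). Not NE.
(Top, Left, B): Player 3 can switch to F (8 → 12). Not NE.
(Top, Right, F): Player 1 can switch to Bottom (12 → 16). Not NE.
(Top, Right, M): Player 2 can switch to Left (5 → 10). Not NE.
(Top, Right, B): Player 1 can switch to Bottom (5 → 7). Not NE.
(Bottom, Left, F): Player 1 gets 10, best alternative 4; Player 2 gets 9, best alternative 3; Player 3 gets 15, best alternative 9. No profitable deviation — NE.
(Bottom, Left, M): Player 1 can switch to Top (10 → 19). Not NE.
(Bottom, Left, B): Player 1 can switch to Top (15 → 17). Not NE.
(Bottom, Right, F): Player 2 can switch to Left (3 → 9). Not NE.
(Bottom, Right, M): Player 1 can switch to Top (6 → 16). Not NE.
(Bottom, Right, B): Player 3 can switch to F (1 → 3). Not NE.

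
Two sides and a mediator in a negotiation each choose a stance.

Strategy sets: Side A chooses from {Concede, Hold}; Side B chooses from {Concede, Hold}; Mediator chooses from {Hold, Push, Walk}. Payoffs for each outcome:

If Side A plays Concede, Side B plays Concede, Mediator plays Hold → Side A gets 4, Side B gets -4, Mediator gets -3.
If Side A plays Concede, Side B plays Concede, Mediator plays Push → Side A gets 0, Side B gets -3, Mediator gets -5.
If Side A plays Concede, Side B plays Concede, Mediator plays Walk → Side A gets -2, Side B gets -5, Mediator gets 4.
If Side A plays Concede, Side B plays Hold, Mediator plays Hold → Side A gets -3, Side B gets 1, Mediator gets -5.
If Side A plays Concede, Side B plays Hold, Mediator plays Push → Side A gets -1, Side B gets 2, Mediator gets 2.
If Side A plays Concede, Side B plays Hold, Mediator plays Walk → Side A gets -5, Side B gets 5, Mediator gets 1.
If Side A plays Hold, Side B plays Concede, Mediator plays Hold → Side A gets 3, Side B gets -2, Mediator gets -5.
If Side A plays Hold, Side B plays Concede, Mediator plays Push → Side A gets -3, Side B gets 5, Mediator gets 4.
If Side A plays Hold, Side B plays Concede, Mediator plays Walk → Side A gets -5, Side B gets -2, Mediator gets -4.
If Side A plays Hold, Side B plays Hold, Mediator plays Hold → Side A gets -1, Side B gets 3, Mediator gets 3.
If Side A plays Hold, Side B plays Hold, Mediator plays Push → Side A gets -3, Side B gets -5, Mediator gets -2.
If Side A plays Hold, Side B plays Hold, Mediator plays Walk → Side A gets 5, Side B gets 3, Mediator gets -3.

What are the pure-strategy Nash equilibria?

(Concede, Concede, Hold): Side B can switch to Hold (-4 → 1). Not NE.
(Concede, Concede, Push): Side B can switch to Hold (-3 → 2). Not NE.
(Concede, Concede, Walk): Side B can switch to Hold (-5 → 5). Not NE.
(Concede, Hold, Hold): Side A can switch to Hold (-3 → -1). Not NE.
(Concede, Hold, Push): Side A gets -1, best alternative -3; Side B gets 2, best alternative -3; Mediator gets 2, best alternative 1. No profitable deviation — NE.
(Concede, Hold, Walk): Side A can switch to Hold (-5 → 5). Not NE.
(Hold, Concede, Hold): Side A can switch to Concede (3 → 4). Not NE.
(Hold, Concede, Push): Side A can switch to Concede (-3 → 0). Not NE.
(Hold, Concede, Walk): Side A can switch to Concede (-5 → -2). Not NE.
(Hold, Hold, Hold): Side A gets -1, best alternative -3; Side B gets 3, best alternative -2; Mediator gets 3, best alternative -2. No profitable deviation — NE.
(Hold, Hold, Push): Side A can switch to Concede (-3 → -1). Not NE.
(Hold, Hold, Walk): Mediator can switch to Hold (-3 → 3). Not NE.

Pure-strategy Nash equilibria: (Concede, Hold, Push), (Hold, Hold, Hold)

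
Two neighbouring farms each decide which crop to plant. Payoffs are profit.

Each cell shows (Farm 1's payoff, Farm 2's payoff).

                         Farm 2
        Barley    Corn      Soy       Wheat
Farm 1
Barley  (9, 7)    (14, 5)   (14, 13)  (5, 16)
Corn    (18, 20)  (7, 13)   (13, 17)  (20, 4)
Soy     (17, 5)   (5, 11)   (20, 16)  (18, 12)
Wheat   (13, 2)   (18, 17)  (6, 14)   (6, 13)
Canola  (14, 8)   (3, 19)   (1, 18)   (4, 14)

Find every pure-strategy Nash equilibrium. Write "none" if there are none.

(Barley, Barley): Farm 1 can switch to Corn (9 → 18). Not NE.
(Barley, Corn): Farm 1 can switch to Wheat (14 → 18). Not NE.
(Barley, Soy): Farm 1 can switch to Soy (14 → 20). Not NE.
(Barley, Wheat): Farm 1 can switch to Corn (5 → 20). Not NE.
(Corn, Barley): Farm 1 gets 18, best alternative 17; Farm 2 gets 20, best alternative 17. No profitable deviation — NE.
(Corn, Corn): Farm 1 can switch to Barley (7 → 14). Not NE.
(Corn, Soy): Farm 1 can switch to Barley (13 → 14). Not NE.
(Corn, Wheat): Farm 2 can switch to Barley (4 → 20). Not NE.
(Soy, Barley): Farm 1 can switch to Corn (17 → 18). Not NE.
(Soy, Soy): Farm 1 gets 20, best alternative 14; Farm 2 gets 16, best alternative 12. No profitable deviation — NE.
(Wheat, Corn): Farm 1 gets 18, best alternative 14; Farm 2 gets 17, best alternative 14. No profitable deviation — NE.
(The remaining 9 profiles each have a profitable deviation by the same check.)

The pure Nash equilibria are (Corn, Barley), (Soy, Soy), (Wheat, Corn).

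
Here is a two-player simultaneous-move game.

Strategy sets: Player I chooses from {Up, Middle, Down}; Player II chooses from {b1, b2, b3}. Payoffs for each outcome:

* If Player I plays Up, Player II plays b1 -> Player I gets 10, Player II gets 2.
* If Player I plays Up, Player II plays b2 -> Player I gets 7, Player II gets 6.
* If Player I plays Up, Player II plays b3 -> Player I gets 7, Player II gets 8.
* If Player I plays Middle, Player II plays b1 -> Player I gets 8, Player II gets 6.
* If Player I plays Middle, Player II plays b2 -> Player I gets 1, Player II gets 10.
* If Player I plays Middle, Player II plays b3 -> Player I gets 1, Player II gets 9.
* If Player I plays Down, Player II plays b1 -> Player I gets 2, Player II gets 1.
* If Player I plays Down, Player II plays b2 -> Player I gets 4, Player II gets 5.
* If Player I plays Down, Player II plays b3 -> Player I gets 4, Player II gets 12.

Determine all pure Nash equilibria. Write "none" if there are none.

(Up, b3)

For each player, find the best response to each opponent profile; mutual best responses are the pure NE.
Player I against b1: payoffs 10, 8, 2 → best response Up.
Player I against b2: payoffs 7, 1, 4 → best response Up.
Player I against b3: payoffs 7, 1, 4 → best response Up.
Player II against Up: payoffs 2, 6, 8 → best response b3.
Player II against Middle: payoffs 6, 10, 9 → best response b2.
Player II against Down: payoffs 1, 5, 12 → best response b3.
Mutual best responses: (Up, b3).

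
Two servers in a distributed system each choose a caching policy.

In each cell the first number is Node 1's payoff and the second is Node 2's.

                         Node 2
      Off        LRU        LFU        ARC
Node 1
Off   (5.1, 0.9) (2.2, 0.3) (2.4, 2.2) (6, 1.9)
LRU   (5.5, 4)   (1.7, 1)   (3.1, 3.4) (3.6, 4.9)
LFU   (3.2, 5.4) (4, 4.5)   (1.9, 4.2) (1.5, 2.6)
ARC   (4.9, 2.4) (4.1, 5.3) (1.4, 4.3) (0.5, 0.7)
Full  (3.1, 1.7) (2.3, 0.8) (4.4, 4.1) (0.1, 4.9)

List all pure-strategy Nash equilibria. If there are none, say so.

Pure NE: (ARC, LRU)

Node 1 against Off: payoffs 5.1, 5.5, 3.2, 4.9, 3.1 → best response LRU.
Node 1 against LRU: payoffs 2.2, 1.7, 4, 4.1, 2.3 → best response ARC.
Node 1 against LFU: payoffs 2.4, 3.1, 1.9, 1.4, 4.4 → best response Full.
Node 1 against ARC: payoffs 6, 3.6, 1.5, 0.5, 0.1 → best response Off.
Node 2 against Off: payoffs 0.9, 0.3, 2.2, 1.9 → best response LFU.
Node 2 against LRU: payoffs 4, 1, 3.4, 4.9 → best response ARC.
Node 2 against LFU: payoffs 5.4, 4.5, 4.2, 2.6 → best response Off.
Node 2 against ARC: payoffs 2.4, 5.3, 4.3, 0.7 → best response LRU.
Node 2 against Full: payoffs 1.7, 0.8, 4.1, 4.9 → best response ARC.
Mutual best responses: (ARC, LRU).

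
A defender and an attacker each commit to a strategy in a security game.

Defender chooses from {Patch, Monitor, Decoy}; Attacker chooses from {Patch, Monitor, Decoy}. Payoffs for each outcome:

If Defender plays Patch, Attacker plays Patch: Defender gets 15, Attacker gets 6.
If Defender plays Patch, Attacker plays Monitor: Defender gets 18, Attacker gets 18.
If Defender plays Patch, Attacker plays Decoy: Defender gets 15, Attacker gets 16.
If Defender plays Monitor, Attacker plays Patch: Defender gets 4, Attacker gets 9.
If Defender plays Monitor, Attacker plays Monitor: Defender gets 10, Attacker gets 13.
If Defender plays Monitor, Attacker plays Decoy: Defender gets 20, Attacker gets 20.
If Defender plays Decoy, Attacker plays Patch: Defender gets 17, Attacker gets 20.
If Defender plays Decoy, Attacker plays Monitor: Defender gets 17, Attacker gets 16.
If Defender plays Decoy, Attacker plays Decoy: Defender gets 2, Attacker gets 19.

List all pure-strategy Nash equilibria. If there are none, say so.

Defender against Patch: payoffs 15, 4, 17 → best response Decoy.
Defender against Monitor: payoffs 18, 10, 17 → best response Patch.
Defender against Decoy: payoffs 15, 20, 2 → best response Monitor.
Attacker against Patch: payoffs 6, 18, 16 → best response Monitor.
Attacker against Monitor: payoffs 9, 13, 20 → best response Decoy.
Attacker against Decoy: payoffs 20, 16, 19 → best response Patch.
Mutual best responses: (Patch, Monitor); (Monitor, Decoy); (Decoy, Patch).

Pure-strategy Nash equilibria: (Patch, Monitor) and (Monitor, Decoy) and (Decoy, Patch)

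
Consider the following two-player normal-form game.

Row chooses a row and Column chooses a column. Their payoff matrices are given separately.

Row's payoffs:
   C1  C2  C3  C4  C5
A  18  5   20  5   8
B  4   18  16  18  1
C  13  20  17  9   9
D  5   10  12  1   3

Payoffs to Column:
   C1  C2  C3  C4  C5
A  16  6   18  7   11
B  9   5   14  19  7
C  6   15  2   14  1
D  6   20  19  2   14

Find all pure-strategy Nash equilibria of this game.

(A, C1): Column can switch to C3 (16 → 18). Not NE.
(A, C2): Row can switch to B (5 → 18). Not NE.
(A, C3): Row gets 20, best alternative 17; Column gets 18, best alternative 16. No profitable deviation — NE.
(A, C4): Row can switch to B (5 → 18). Not NE.
(A, C5): Row can switch to C (8 → 9). Not NE.
(B, C1): Row can switch to A (4 → 18). Not NE.
(B, C2): Row can switch to C (18 → 20). Not NE.
(B, C3): Row can switch to A (16 → 20). Not NE.
(B, C4): Row gets 18, best alternative 9; Column gets 19, best alternative 14. No profitable deviation — NE.
(B, C5): Row can switch to A (1 → 8). Not NE.
(C, C1): Row can switch to A (13 → 18). Not NE.
(C, C2): Row gets 20, best alternative 18; Column gets 15, best alternative 14. No profitable deviation — NE.
(C, C3): Row can switch to A (17 → 20). Not NE.
(C, C4): Row can switch to B (9 → 18). Not NE.
(C, C5): Column can switch to C1 (1 → 6). Not NE.
(The remaining 5 profiles each have a profitable deviation by the same check.)

(A, C3); (B, C4); (C, C2)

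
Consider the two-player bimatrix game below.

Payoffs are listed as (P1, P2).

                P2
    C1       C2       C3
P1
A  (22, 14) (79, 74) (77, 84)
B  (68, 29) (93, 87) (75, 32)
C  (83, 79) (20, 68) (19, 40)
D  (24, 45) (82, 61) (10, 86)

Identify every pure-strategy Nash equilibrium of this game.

P1 against C1: payoffs 22, 68, 83, 24 → best response C.
P1 against C2: payoffs 79, 93, 20, 82 → best response B.
P1 against C3: payoffs 77, 75, 19, 10 → best response A.
P2 against A: payoffs 14, 74, 84 → best response C3.
P2 against B: payoffs 29, 87, 32 → best response C2.
P2 against C: payoffs 79, 68, 40 → best response C1.
P2 against D: payoffs 45, 61, 86 → best response C3.
Mutual best responses: (A, C3); (B, C2); (C, C1).

Pure-strategy Nash equilibria: (A, C3); (B, C2); (C, C1)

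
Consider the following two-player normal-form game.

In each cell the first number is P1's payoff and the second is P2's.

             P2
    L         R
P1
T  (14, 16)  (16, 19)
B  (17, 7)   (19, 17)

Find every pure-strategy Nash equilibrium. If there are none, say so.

For each player, find the best response to each opponent profile; mutual best responses are the pure NE.
P1 against L: payoffs 14, 17 → best response B.
P1 against R: payoffs 16, 19 → best response B.
P2 against T: payoffs 16, 19 → best response R.
P2 against B: payoffs 7, 17 → best response R.
Mutual best responses: (B, R).

The unique pure-strategy Nash equilibrium is (B, R).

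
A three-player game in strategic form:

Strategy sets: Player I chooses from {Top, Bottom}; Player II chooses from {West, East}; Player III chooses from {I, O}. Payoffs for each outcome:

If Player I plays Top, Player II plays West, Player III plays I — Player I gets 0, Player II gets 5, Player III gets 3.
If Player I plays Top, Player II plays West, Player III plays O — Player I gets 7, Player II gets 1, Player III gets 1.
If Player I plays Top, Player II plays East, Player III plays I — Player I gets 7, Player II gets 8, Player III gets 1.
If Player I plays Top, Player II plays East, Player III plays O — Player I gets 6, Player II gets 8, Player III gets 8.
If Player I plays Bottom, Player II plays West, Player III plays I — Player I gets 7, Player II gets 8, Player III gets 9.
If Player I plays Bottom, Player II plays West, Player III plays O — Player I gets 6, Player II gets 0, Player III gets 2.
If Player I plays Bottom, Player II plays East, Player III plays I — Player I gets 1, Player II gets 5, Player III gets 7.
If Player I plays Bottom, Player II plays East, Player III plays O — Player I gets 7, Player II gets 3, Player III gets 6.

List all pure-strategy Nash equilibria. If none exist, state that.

(Bottom, West, I)

For each strategy profile, look for a profitable unilateral deviation.
(Top, West, I): Player I can switch to Bottom (0 → 7). Not NE.
(Top, West, O): Player II can switch to East (1 → 8). Not NE.
(Top, East, I): Player III can switch to O (1 → 8). Not NE.
(Top, East, O): Player I can switch to Bottom (6 → 7). Not NE.
(Bottom, West, I): Player I gets 7, best alternative 0; Player II gets 8, best alternative 5; Player III gets 9, best alternative 2. No profitable deviation — NE.
(Bottom, West, O): Player I can switch to Top (6 → 7). Not NE.
(Bottom, East, I): Player I can switch to Top (1 → 7). Not NE.
(Bottom, East, O): Player III can switch to I (6 → 7). Not NE.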